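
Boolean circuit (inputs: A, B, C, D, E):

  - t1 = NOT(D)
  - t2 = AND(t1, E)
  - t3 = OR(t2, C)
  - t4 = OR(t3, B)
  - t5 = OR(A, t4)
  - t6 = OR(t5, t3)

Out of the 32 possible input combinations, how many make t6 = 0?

3

t6 = OR(t5, t3) must be 0, so both t5 = 0 and t3 = 0.
t5 = OR(A, t4) must be 0, so both A = 0 and t4 = 0.
Enumerating the 32 input combinations, 3 give t6 = 0 and 29 give t6 = 1.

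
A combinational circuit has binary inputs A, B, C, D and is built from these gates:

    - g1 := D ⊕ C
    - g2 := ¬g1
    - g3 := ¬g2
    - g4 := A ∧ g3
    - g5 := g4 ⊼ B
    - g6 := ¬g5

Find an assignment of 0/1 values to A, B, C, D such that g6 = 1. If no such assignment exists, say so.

g6 = ¬g5 must be 1, so g5 = 0.
g5 = g4 ⊼ B must be 0, so both g4 = 1 and B = 1.
Check with A=1, B=1, C=0, D=1:
g1 = D ⊕ C = 1 ⊕ 0 = 1
g2 = ¬g1 = ¬1 = 0
g3 = ¬g2 = ¬0 = 1
g4 = A ∧ g3 = 1 ∧ 1 = 1
g5 = g4 ⊼ B = 1 ⊼ 1 = 0
g6 = ¬g5 = ¬0 = 1
So g6 = 1 as required.

A=1, B=1, C=0, D=1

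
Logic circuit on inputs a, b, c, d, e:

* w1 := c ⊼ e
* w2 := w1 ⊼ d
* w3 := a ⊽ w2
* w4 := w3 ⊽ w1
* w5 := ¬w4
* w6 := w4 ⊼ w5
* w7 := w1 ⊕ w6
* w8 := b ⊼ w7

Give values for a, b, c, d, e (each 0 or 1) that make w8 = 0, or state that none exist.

a=1, b=1, c=1, d=1, e=1

Check with a=1, b=1, c=1, d=1, e=1:
w1 = c ⊼ e = 1 ⊼ 1 = 0
w2 = w1 ⊼ d = 0 ⊼ 1 = 1
w3 = a ⊽ w2 = 1 ⊽ 1 = 0
w4 = w3 ⊽ w1 = 0 ⊽ 0 = 1
w5 = ¬w4 = ¬1 = 0
w6 = w4 ⊼ w5 = 1 ⊼ 0 = 1
w7 = w1 ⊕ w6 = 0 ⊕ 1 = 1
w8 = b ⊼ w7 = 1 ⊼ 1 = 0
So w8 = 0 as required.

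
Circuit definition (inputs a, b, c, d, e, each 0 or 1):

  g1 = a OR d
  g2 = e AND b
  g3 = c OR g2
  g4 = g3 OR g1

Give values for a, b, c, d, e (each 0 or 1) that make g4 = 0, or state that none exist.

a=0, b=1, c=0, d=0, e=0

g4 = g3 OR g1 must be 0, so both g3 = 0 and g1 = 0.
g3 = c OR g2 must be 0, so both c = 0 and g2 = 0.
g1 = a OR d must be 0, so both a = 0 and d = 0.
Check with a=0, b=1, c=0, d=0, e=0:
g1 = a OR d = 0 OR 0 = 0
g2 = e AND b = 0 AND 1 = 0
g3 = c OR g2 = 0 OR 0 = 0
g4 = g3 OR g1 = 0 OR 0 = 0
So g4 = 0 as required.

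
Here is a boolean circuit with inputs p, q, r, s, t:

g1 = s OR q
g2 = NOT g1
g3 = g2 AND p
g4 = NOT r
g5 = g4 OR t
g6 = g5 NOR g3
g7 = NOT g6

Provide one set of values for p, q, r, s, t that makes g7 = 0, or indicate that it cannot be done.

p=0 q=1 r=1 s=1 t=0

g7 = NOT g6 must be 0, so g6 = 1.
g6 = g5 NOR g3 must be 1, so both g5 = 0 and g3 = 0.
g5 = g4 OR t must be 0, so both g4 = 0 and t = 0.
Check with p=0 q=1 r=1 s=1 t=0:
g1 = s OR q = 1 OR 1 = 1
g2 = NOT g1 = NOT 1 = 0
g3 = g2 AND p = 0 AND 0 = 0
g4 = NOT r = NOT 1 = 0
g5 = g4 OR t = 0 OR 0 = 0
g6 = g5 NOR g3 = 0 NOR 0 = 1
g7 = NOT g6 = NOT 1 = 0
So g7 = 0 as required.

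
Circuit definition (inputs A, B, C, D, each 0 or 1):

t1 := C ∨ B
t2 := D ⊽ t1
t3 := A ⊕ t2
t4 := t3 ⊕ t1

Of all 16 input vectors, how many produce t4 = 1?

t4 = t3 ⊕ t1 must be 1, so t3 and t1 differ.
Enumerating the 16 input combinations, 8 give t4 = 1 and 8 give t4 = 0.

8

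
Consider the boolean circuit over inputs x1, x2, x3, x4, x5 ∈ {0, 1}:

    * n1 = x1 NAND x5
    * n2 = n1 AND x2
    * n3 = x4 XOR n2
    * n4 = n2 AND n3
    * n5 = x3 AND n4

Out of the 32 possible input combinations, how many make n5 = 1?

n5 = x3 AND n4 must be 1, so both x3 = 1 and n4 = 1.
Satisfying assignments:
  x1=0, x2=1, x3=1, x4=0, x5=0
  x1=0, x2=1, x3=1, x4=0, x5=1
  x1=1, x2=1, x3=1, x4=0, x5=0

3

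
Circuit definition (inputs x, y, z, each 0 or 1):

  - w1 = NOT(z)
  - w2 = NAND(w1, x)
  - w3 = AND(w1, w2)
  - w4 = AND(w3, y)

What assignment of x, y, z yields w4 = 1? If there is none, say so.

x=0 y=1 z=0

w4 = AND(w3, y) must be 1, so both w3 = 1 and y = 1.
w3 = AND(w1, w2) must be 1, so both w1 = 1 and w2 = 1.
w1 = NOT(z) must be 1, so z = 0.
Check with x=0 y=1 z=0:
w1 = NOT(z) = NOT 0 = 1
w2 = NAND(w1, x) = NAND(1, 0) = 1
w3 = AND(w1, w2) = AND(1, 1) = 1
w4 = AND(w3, y) = AND(1, 1) = 1
So w4 = 1 as required.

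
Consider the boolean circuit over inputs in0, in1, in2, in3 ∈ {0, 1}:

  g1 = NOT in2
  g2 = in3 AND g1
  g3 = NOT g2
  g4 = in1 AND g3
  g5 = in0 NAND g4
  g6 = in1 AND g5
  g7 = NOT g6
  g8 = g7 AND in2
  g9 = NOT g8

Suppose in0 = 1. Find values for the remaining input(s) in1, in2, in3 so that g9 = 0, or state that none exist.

in1=0 in2=1 in3=1

Check with in0 = 1 and in1=0, in2=1, in3=1:
g1 = NOT in2 = NOT 1 = 0
g2 = in3 AND g1 = 1 AND 0 = 0
g3 = NOT g2 = NOT 0 = 1
g4 = in1 AND g3 = 0 AND 1 = 0
g5 = in0 NAND g4 = 1 NAND 0 = 1
g6 = in1 AND g5 = 0 AND 1 = 0
g7 = NOT g6 = NOT 0 = 1
g8 = g7 AND in2 = 1 AND 1 = 1
g9 = NOT g8 = NOT 1 = 0
So g9 = 0.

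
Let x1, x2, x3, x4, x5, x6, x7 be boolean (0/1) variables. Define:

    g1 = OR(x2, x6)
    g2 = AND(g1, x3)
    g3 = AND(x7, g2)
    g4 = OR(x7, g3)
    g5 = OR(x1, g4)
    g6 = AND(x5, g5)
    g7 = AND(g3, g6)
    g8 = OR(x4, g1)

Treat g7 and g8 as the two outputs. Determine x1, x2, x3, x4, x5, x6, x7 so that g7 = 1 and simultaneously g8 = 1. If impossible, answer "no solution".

x1=0, x2=1, x3=1, x4=1, x5=1, x6=1, x7=1

Check with x1=0, x2=1, x3=1, x4=1, x5=1, x6=1, x7=1:
g1 = OR(x2, x6) = OR(1, 1) = 1
g2 = AND(g1, x3) = AND(1, 1) = 1
g3 = AND(x7, g2) = AND(1, 1) = 1
g4 = OR(x7, g3) = OR(1, 1) = 1
g5 = OR(x1, g4) = OR(0, 1) = 1
g6 = AND(x5, g5) = AND(1, 1) = 1
g7 = AND(g3, g6) = AND(1, 1) = 1
g8 = OR(x4, g1) = OR(1, 1) = 1
So g7 = 1 and g8 = 1.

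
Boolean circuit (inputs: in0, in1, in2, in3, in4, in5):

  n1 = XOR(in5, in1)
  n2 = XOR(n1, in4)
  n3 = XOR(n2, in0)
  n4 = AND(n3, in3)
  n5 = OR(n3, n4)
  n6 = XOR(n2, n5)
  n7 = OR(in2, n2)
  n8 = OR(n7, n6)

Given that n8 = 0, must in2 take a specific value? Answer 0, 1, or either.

n8 = OR(n7, n6) must be 0, so both n7 = 0 and n6 = 0.
Every assignment with n8 = 0 has in2 = 0; there are 8 such assignment(s).

0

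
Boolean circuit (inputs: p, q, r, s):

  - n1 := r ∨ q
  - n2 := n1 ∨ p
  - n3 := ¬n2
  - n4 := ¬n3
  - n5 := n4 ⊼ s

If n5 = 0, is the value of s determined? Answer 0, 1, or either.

1

n5 = n4 ⊼ s must be 0, so both n4 = 1 and s = 1.
n4 = ¬n3 must be 1, so n3 = 0.
n3 = ¬n2 must be 0, so n2 = 1.
Every assignment with n5 = 0 has s = 1; there are 7 such assignment(s).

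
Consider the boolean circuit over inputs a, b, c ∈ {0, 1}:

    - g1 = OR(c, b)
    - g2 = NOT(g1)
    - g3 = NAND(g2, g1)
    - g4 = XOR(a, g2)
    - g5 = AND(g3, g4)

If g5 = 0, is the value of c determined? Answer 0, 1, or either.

Both values of c occur among assignments with g5 = 0:
  c=0: a=0, b=1, c=0
  c=1: a=0, b=0, c=1

either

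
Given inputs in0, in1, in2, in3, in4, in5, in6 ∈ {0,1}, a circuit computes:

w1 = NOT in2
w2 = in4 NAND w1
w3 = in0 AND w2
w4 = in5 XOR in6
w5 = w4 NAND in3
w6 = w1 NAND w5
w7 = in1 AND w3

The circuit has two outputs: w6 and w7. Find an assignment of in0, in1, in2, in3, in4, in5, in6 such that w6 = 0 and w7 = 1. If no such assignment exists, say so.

in0=1, in1=1, in2=0, in3=0, in4=0, in5=1, in6=0

Check with in0=1, in1=1, in2=0, in3=0, in4=0, in5=1, in6=0:
w1 = NOT in2 = NOT 0 = 1
w2 = in4 NAND w1 = 0 NAND 1 = 1
w3 = in0 AND w2 = 1 AND 1 = 1
w4 = in5 XOR in6 = 1 XOR 0 = 1
w5 = w4 NAND in3 = 1 NAND 0 = 1
w6 = w1 NAND w5 = 1 NAND 1 = 0
w7 = in1 AND w3 = 1 AND 1 = 1
So w6 = 0 and w7 = 1.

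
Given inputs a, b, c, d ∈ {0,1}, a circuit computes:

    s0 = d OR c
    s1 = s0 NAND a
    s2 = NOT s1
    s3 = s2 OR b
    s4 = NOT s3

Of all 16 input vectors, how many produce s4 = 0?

11

s4 = NOT s3 must be 0, so s3 = 1.
s3 = s2 OR b must be 1, so at least one of s2, b is 1.
Enumerating the 16 input combinations, 11 give s4 = 0 and 5 give s4 = 1.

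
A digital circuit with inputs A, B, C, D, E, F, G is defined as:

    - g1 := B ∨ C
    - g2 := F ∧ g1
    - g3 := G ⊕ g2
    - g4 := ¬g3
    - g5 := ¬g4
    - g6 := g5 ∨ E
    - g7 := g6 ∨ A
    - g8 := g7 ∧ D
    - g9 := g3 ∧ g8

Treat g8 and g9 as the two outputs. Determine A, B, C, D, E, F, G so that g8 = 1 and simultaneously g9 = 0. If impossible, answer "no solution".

Check with A=1, B=0, C=0, D=1, E=1, F=0, G=0:
g1 = B ∨ C = 0 ∨ 0 = 0
g2 = F ∧ g1 = 0 ∧ 0 = 0
g3 = G ⊕ g2 = 0 ⊕ 0 = 0
g4 = ¬g3 = ¬0 = 1
g5 = ¬g4 = ¬1 = 0
g6 = g5 ∨ E = 0 ∨ 1 = 1
g7 = g6 ∨ A = 1 ∨ 1 = 1
g8 = g7 ∧ D = 1 ∧ 1 = 1
g9 = g3 ∧ g8 = 0 ∧ 1 = 0
So g8 = 1 and g9 = 0.

A=1, B=0, C=0, D=1, E=1, F=0, G=0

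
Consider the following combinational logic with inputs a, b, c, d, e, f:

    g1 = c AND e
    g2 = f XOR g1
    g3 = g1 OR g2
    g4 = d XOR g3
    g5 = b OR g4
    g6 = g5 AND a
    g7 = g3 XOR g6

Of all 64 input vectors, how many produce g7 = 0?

30

g7 = g3 XOR g6 must be 0, so g3 and g6 are equal.
Enumerating the 64 input combinations, 30 give g7 = 0 and 34 give g7 = 1.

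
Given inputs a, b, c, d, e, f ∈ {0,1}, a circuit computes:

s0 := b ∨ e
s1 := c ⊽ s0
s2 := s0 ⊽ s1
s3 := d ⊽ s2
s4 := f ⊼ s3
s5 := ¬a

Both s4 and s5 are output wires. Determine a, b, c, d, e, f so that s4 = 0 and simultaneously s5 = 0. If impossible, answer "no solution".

Check with a=1, b=0, c=0, d=0, e=1, f=1:
s0 = b ∨ e = 0 ∨ 1 = 1
s1 = c ⊽ s0 = 0 ⊽ 1 = 0
s2 = s0 ⊽ s1 = 1 ⊽ 0 = 0
s3 = d ⊽ s2 = 0 ⊽ 0 = 1
s4 = f ⊼ s3 = 1 ⊼ 1 = 0
s5 = ¬a = ¬1 = 0
So s4 = 0 and s5 = 0.

a=1, b=0, c=0, d=0, e=1, f=1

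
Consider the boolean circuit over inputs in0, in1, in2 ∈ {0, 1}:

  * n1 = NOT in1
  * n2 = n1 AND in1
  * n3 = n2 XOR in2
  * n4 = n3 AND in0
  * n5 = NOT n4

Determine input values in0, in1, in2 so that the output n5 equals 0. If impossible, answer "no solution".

n5 = NOT n4 must be 0, so n4 = 1.
Check with in0=1, in1=0, in2=1:
n1 = NOT in1 = NOT 0 = 1
n2 = n1 AND in1 = 1 AND 0 = 0
n3 = n2 XOR in2 = 0 XOR 1 = 1
n4 = n3 AND in0 = 1 AND 1 = 1
n5 = NOT n4 = NOT 1 = 0
So n5 = 0 as required.

in0=1, in1=0, in2=1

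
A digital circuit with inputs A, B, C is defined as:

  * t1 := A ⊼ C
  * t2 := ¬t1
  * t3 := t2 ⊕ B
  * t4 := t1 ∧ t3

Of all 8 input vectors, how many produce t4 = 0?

5

t4 = t1 ∧ t3 must be 0, so at least one of t1, t3 is 0.
Satisfying assignments:
  A=0, B=0, C=0
  A=0, B=0, C=1
  A=1, B=0, C=0
  A=1, B=0, C=1
  A=1, B=1, C=1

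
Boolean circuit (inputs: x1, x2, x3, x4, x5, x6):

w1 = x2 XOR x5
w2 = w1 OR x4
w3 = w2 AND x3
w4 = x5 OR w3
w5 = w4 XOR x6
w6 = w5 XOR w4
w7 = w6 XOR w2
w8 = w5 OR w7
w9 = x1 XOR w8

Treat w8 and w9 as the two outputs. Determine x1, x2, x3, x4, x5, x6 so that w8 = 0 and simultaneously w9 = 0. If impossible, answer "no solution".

x1=0 x2=0 x3=1 x4=1 x5=1 x6=1

Check with x1=0 x2=0 x3=1 x4=1 x5=1 x6=1:
w1 = x2 XOR x5 = 0 XOR 1 = 1
w2 = w1 OR x4 = 1 OR 1 = 1
w3 = w2 AND x3 = 1 AND 1 = 1
w4 = x5 OR w3 = 1 OR 1 = 1
w5 = w4 XOR x6 = 1 XOR 1 = 0
w6 = w5 XOR w4 = 0 XOR 1 = 1
w7 = w6 XOR w2 = 1 XOR 1 = 0
w8 = w5 OR w7 = 0 OR 0 = 0
w9 = x1 XOR w8 = 0 XOR 0 = 0
So w8 = 0 and w9 = 0.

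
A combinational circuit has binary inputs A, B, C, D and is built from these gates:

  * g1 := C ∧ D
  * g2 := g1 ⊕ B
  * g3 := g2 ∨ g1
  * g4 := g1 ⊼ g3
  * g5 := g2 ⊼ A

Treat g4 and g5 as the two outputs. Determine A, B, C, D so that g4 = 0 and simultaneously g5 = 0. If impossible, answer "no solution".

A=1 B=0 C=1 D=1

Check with A=1 B=0 C=1 D=1:
g1 = C ∧ D = 1 ∧ 1 = 1
g2 = g1 ⊕ B = 1 ⊕ 0 = 1
g3 = g2 ∨ g1 = 1 ∨ 1 = 1
g4 = g1 ⊼ g3 = 1 ⊼ 1 = 0
g5 = g2 ⊼ A = 1 ⊼ 1 = 0
So g4 = 0 and g5 = 0.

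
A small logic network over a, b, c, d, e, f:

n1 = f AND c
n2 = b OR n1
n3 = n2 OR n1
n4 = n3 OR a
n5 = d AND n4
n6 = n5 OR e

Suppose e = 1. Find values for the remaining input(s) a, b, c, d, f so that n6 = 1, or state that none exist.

n6 = n5 OR e must be 1, so at least one of n5, e is 1.
Check with e = 1 and a=0, b=0, c=0, d=1, f=0:
n1 = f AND c = 0 AND 0 = 0
n2 = b OR n1 = 0 OR 0 = 0
n3 = n2 OR n1 = 0 OR 0 = 0
n4 = n3 OR a = 0 OR 0 = 0
n5 = d AND n4 = 1 AND 0 = 0
n6 = n5 OR e = 0 OR 1 = 1
So n6 = 1.

a=0 b=0 c=0 d=1 f=0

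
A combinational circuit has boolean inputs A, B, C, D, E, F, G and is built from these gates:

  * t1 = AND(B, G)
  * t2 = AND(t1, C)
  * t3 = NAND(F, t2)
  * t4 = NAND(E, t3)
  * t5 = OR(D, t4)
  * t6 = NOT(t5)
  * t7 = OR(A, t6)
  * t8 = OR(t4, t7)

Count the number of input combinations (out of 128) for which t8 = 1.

113

t8 = OR(t4, t7) must be 1, so at least one of t4, t7 is 1.
Enumerating the 128 input combinations, 113 give t8 = 1 and 15 give t8 = 0.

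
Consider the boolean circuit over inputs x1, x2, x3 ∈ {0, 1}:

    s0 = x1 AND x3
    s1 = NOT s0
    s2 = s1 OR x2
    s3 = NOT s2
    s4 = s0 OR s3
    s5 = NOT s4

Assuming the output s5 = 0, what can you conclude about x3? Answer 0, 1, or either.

s5 = NOT s4 must be 0, so s4 = 1.
s4 = s0 OR s3 must be 1, so at least one of s0, s3 is 1.
Every assignment with s5 = 0 has x3 = 1; there are 2 such assignment(s).
  x1=1, x2=0, x3=1
  x1=1, x2=1, x3=1

1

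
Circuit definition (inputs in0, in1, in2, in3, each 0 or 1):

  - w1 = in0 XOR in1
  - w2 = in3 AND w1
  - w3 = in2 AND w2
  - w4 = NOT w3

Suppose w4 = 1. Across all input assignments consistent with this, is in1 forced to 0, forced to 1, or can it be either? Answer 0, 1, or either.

Both values of in1 occur among assignments with w4 = 1:
  in1=0: in0=0, in1=0, in2=0, in3=0
  in1=1: in0=0, in1=1, in2=0, in3=0

either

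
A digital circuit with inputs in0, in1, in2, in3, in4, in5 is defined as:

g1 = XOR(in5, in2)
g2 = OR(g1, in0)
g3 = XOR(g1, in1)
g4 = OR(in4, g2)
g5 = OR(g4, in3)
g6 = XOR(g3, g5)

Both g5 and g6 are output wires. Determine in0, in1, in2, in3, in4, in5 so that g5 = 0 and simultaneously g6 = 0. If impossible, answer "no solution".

in0=0, in1=0, in2=1, in3=0, in4=0, in5=1

Check with in0=0, in1=0, in2=1, in3=0, in4=0, in5=1:
g1 = XOR(in5, in2) = XOR(1, 1) = 0
g2 = OR(g1, in0) = OR(0, 0) = 0
g3 = XOR(g1, in1) = XOR(0, 0) = 0
g4 = OR(in4, g2) = OR(0, 0) = 0
g5 = OR(g4, in3) = OR(0, 0) = 0
g6 = XOR(g3, g5) = XOR(0, 0) = 0
So g5 = 0 and g6 = 0.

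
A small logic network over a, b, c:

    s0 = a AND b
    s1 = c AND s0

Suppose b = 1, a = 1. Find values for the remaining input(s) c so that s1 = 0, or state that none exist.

Check with b = 1, a = 1 and c=0:
s0 = a AND b = 1 AND 1 = 1
s1 = c AND s0 = 0 AND 1 = 0
So s1 = 0.

c=0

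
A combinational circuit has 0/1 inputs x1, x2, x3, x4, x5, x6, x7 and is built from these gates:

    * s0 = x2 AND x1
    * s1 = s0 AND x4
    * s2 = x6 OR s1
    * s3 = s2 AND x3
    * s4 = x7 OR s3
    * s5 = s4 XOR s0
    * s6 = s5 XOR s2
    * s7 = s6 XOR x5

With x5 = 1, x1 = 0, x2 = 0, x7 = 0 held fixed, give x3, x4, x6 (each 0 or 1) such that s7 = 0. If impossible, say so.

x3=0, x4=1, x6=1

s7 = s6 XOR x5 must be 0, so s6 and x5 are equal.
Check with x5 = 1, x1 = 0, x2 = 0, x7 = 0 and x3=0, x4=1, x6=1:
s0 = x2 AND x1 = 0 AND 0 = 0
s1 = s0 AND x4 = 0 AND 1 = 0
s2 = x6 OR s1 = 1 OR 0 = 1
s3 = s2 AND x3 = 1 AND 0 = 0
s4 = x7 OR s3 = 0 OR 0 = 0
s5 = s4 XOR s0 = 0 XOR 0 = 0
s6 = s5 XOR s2 = 0 XOR 1 = 1
s7 = s6 XOR x5 = 1 XOR 1 = 0
So s7 = 0.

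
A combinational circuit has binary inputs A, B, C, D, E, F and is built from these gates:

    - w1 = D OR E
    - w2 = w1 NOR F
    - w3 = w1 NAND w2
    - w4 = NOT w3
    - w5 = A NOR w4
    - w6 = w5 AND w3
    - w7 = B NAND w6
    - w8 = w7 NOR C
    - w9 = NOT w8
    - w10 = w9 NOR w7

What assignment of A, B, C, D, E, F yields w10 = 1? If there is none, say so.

A=0, B=1, C=0, D=1, E=1, F=0

w10 = w9 NOR w7 must be 1, so both w9 = 0 and w7 = 0.
w9 = NOT w8 must be 0, so w8 = 1.
w7 = B NAND w6 must be 0, so both B = 1 and w6 = 1.
Check with A=0, B=1, C=0, D=1, E=1, F=0:
w1 = D OR E = 1 OR 1 = 1
w2 = w1 NOR F = 1 NOR 0 = 0
w3 = w1 NAND w2 = 1 NAND 0 = 1
w4 = NOT w3 = NOT 1 = 0
w5 = A NOR w4 = 0 NOR 0 = 1
w6 = w5 AND w3 = 1 AND 1 = 1
w7 = B NAND w6 = 1 NAND 1 = 0
w8 = w7 NOR C = 0 NOR 0 = 1
w9 = NOT w8 = NOT 1 = 0
w10 = w9 NOR w7 = 0 NOR 0 = 1
So w10 = 1 as required.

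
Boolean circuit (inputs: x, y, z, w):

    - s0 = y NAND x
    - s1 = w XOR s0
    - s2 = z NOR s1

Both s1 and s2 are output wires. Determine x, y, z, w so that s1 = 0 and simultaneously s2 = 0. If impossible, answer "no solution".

Check with x=1 y=1 z=1 w=0:
s0 = y NAND x = 1 NAND 1 = 0
s1 = w XOR s0 = 0 XOR 0 = 0
s2 = z NOR s1 = 1 NOR 0 = 0
So s1 = 0 and s2 = 0.

x=1 y=1 z=1 w=0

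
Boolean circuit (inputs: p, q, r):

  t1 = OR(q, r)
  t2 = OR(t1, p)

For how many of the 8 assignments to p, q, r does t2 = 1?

7

t2 = OR(t1, p) must be 1, so at least one of t1, p is 1.
Enumerating the 8 input combinations, 7 give t2 = 1 and 1 give t2 = 0.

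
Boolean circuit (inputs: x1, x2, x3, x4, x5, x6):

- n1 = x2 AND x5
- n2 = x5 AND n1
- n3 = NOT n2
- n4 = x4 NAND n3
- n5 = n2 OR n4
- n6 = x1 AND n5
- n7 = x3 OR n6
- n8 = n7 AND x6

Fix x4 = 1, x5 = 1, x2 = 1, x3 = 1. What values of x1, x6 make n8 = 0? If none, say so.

n8 = n7 AND x6 must be 0, so at least one of n7, x6 is 0.
Check with x4 = 1, x5 = 1, x2 = 1, x3 = 1 and x1=0, x6=0:
n1 = x2 AND x5 = 1 AND 1 = 1
n2 = x5 AND n1 = 1 AND 1 = 1
n3 = NOT n2 = NOT 1 = 0
n4 = x4 NAND n3 = 1 NAND 0 = 1
n5 = n2 OR n4 = 1 OR 1 = 1
n6 = x1 AND n5 = 0 AND 1 = 0
n7 = x3 OR n6 = 1 OR 0 = 1
n8 = n7 AND x6 = 1 AND 0 = 0
So n8 = 0.

x1=0, x6=0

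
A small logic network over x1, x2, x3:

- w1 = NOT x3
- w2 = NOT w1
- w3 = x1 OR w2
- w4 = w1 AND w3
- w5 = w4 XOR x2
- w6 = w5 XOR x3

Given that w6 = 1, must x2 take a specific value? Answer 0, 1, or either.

either

Both values of x2 occur among assignments with w6 = 1:
  x2=0: x1=0, x2=0, x3=1
  x2=1: x1=0, x2=1, x3=0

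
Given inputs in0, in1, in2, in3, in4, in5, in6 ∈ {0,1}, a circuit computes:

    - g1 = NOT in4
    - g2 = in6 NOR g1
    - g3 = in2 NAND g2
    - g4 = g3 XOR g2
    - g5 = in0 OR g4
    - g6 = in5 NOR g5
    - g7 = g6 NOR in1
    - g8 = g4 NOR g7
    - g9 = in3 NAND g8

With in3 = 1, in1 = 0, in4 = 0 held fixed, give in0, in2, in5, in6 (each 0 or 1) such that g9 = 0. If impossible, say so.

With in3 = 1, in1 = 0, in4 = 0 fixed, none of the 16 settings of in0, in2, in5, in6 give g9 = 0.
For example, with in0=0, in2=0, in5=1, in6=0:
g1 = NOT in4 = NOT 0 = 1
g2 = in6 NOR g1 = 0 NOR 1 = 0
g3 = in2 NAND g2 = 0 NAND 0 = 1
g4 = g3 XOR g2 = 1 XOR 0 = 1
g5 = in0 OR g4 = 0 OR 1 = 1
g6 = in5 NOR g5 = 1 NOR 1 = 0
g7 = g6 NOR in1 = 0 NOR 0 = 1
g8 = g4 NOR g7 = 1 NOR 1 = 0
g9 = in3 NAND g8 = 1 NAND 0 = 1
giving g9 = 1 ≠ 0.

no solution exists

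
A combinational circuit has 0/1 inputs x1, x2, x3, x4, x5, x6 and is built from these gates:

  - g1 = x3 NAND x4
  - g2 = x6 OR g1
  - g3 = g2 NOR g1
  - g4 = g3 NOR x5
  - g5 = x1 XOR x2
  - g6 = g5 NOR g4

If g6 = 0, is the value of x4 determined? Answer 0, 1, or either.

either

Both values of x4 occur among assignments with g6 = 0:
  x4=0: x1=0, x2=0, x3=0, x4=0, x5=0, x6=0
  x4=1: x1=0, x2=0, x3=0, x4=1, x5=0, x6=0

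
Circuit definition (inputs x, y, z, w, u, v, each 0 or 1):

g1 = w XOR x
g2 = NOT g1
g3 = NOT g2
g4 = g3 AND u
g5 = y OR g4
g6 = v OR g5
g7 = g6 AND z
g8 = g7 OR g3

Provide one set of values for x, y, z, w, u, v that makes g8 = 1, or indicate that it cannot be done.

Check with x=0 y=1 z=1 w=0 u=1 v=0:
g1 = w XOR x = 0 XOR 0 = 0
g2 = NOT g1 = NOT 0 = 1
g3 = NOT g2 = NOT 1 = 0
g4 = g3 AND u = 0 AND 1 = 0
g5 = y OR g4 = 1 OR 0 = 1
g6 = v OR g5 = 0 OR 1 = 1
g7 = g6 AND z = 1 AND 1 = 1
g8 = g7 OR g3 = 1 OR 0 = 1
So g8 = 1 as required.

x=0 y=1 z=1 w=0 u=1 v=0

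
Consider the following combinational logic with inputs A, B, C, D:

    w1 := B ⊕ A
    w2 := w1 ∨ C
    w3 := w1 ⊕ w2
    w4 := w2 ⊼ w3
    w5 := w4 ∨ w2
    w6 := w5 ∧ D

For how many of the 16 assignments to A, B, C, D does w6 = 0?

8

w6 = w5 ∧ D must be 0, so at least one of w5, D is 0.
Enumerating the 16 input combinations, 8 give w6 = 0 and 8 give w6 = 1.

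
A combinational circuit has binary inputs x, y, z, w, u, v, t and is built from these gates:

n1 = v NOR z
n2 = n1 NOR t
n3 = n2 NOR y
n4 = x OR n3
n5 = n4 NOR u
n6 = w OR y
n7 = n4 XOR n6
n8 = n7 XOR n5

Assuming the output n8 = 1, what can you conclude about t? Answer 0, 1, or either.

either

Both values of t occur among assignments with n8 = 1:
  t=0: x=0, y=0, z=0, w=0, u=0, v=0, t=0
  t=1: x=0, y=0, z=0, w=0, u=0, v=0, t=1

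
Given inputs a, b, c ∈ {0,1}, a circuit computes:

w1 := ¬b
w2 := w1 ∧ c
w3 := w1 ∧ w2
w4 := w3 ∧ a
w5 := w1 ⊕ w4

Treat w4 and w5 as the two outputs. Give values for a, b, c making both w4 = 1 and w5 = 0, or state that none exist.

a=1 b=0 c=1

Check with a=1 b=0 c=1:
w1 = ¬b = ¬0 = 1
w2 = w1 ∧ c = 1 ∧ 1 = 1
w3 = w1 ∧ w2 = 1 ∧ 1 = 1
w4 = w3 ∧ a = 1 ∧ 1 = 1
w5 = w1 ⊕ w4 = 1 ⊕ 1 = 0
So w4 = 1 and w5 = 0.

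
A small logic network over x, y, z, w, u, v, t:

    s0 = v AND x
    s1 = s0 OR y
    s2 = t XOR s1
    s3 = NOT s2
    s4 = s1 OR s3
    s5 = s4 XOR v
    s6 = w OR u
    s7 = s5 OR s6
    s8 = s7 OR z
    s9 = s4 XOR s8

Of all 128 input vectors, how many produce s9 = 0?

s9 = s4 XOR s8 must be 0, so s4 and s8 are equal.
Enumerating the 128 input combinations, 99 give s9 = 0 and 29 give s9 = 1.

99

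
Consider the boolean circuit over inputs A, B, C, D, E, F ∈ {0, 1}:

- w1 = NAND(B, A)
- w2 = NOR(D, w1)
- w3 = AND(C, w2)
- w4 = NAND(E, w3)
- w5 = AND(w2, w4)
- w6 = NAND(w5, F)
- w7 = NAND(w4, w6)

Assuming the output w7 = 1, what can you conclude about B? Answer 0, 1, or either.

w7 = NAND(w4, w6) must be 1, so at least one of w4, w6 is 0.
Every assignment with w7 = 1 has B = 1; there are 5 such assignment(s).

1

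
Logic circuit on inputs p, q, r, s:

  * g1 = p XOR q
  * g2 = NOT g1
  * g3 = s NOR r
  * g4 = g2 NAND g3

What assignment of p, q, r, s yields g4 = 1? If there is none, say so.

g4 = g2 NAND g3 must be 1, so at least one of g2, g3 is 0.
Check with p=0, q=0, r=1, s=1:
g1 = p XOR q = 0 XOR 0 = 0
g2 = NOT g1 = NOT 0 = 1
g3 = s NOR r = 1 NOR 1 = 0
g4 = g2 NAND g3 = 1 NAND 0 = 1
So g4 = 1 as required.

p=0, q=0, r=1, s=1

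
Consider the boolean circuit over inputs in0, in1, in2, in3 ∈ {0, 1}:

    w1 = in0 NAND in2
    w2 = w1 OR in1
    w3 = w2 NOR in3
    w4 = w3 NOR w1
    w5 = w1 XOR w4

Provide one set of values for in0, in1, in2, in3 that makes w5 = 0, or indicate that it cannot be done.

in0=1 in1=0 in2=1 in3=0

Check with in0=1 in1=0 in2=1 in3=0:
w1 = in0 NAND in2 = 1 NAND 1 = 0
w2 = w1 OR in1 = 0 OR 0 = 0
w3 = w2 NOR in3 = 0 NOR 0 = 1
w4 = w3 NOR w1 = 1 NOR 0 = 0
w5 = w1 XOR w4 = 0 XOR 0 = 0
So w5 = 0 as required.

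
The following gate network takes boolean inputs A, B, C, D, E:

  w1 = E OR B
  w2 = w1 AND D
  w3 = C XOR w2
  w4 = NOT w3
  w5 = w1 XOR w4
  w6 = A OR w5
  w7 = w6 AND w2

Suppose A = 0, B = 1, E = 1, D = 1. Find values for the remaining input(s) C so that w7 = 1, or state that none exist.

Check with A = 0, B = 1, E = 1, D = 1 and C=0:
w1 = E OR B = 1 OR 1 = 1
w2 = w1 AND D = 1 AND 1 = 1
w3 = C XOR w2 = 0 XOR 1 = 1
w4 = NOT w3 = NOT 1 = 0
w5 = w1 XOR w4 = 1 XOR 0 = 1
w6 = A OR w5 = 0 OR 1 = 1
w7 = w6 AND w2 = 1 AND 1 = 1
So w7 = 1.

C=0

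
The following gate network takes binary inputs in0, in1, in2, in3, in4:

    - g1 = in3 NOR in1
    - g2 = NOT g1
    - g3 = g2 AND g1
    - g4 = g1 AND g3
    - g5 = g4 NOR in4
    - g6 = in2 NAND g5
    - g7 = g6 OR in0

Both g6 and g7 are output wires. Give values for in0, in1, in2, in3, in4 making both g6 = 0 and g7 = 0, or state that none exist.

Check with in0=0, in1=1, in2=1, in3=1, in4=0:
g1 = in3 NOR in1 = 1 NOR 1 = 0
g2 = NOT g1 = NOT 0 = 1
g3 = g2 AND g1 = 1 AND 0 = 0
g4 = g1 AND g3 = 0 AND 0 = 0
g5 = g4 NOR in4 = 0 NOR 0 = 1
g6 = in2 NAND g5 = 1 NAND 1 = 0
g7 = g6 OR in0 = 0 OR 0 = 0
So g6 = 0 and g7 = 0.

in0=0, in1=1, in2=1, in3=1, in4=0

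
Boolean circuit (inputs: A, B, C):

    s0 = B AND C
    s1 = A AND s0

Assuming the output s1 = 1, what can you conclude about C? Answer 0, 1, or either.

1

s1 = A AND s0 must be 1, so both A = 1 and s0 = 1.
s0 = B AND C must be 1, so both B = 1 and C = 1.
Every assignment with s1 = 1 has C = 1; there are 1 such assignment(s).
  A=1, B=1, C=1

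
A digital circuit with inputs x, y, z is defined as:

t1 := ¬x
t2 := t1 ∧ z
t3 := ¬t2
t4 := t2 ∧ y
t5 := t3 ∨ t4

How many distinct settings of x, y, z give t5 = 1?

t5 = t3 ∨ t4 must be 1, so at least one of t3, t4 is 1.
Enumerating the 8 input combinations, 7 give t5 = 1 and 1 give t5 = 0.

7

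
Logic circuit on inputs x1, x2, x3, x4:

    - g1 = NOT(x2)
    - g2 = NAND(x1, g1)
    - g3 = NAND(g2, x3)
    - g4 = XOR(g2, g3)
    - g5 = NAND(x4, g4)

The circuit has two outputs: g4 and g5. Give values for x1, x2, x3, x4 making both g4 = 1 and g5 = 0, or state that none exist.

x1=0 x2=0 x3=1 x4=1

Check with x1=0 x2=0 x3=1 x4=1:
g1 = NOT(x2) = NOT 0 = 1
g2 = NAND(x1, g1) = NAND(0, 1) = 1
g3 = NAND(g2, x3) = NAND(1, 1) = 0
g4 = XOR(g2, g3) = XOR(1, 0) = 1
g5 = NAND(x4, g4) = NAND(1, 1) = 0
So g4 = 1 and g5 = 0.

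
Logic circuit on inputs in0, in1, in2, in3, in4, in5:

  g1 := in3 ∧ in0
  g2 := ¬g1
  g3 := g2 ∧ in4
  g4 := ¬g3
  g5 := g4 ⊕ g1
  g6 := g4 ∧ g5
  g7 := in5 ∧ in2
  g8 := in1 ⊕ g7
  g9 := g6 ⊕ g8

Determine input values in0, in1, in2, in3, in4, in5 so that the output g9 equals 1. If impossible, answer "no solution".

Check with in0=1 in1=1 in2=1 in3=0 in4=1 in5=0:
g1 = in3 ∧ in0 = 0 ∧ 1 = 0
g2 = ¬g1 = ¬0 = 1
g3 = g2 ∧ in4 = 1 ∧ 1 = 1
g4 = ¬g3 = ¬1 = 0
g5 = g4 ⊕ g1 = 0 ⊕ 0 = 0
g6 = g4 ∧ g5 = 0 ∧ 0 = 0
g7 = in5 ∧ in2 = 0 ∧ 1 = 0
g8 = in1 ⊕ g7 = 1 ⊕ 0 = 1
g9 = g6 ⊕ g8 = 0 ⊕ 1 = 1
So g9 = 1 as required.

in0=1 in1=1 in2=1 in3=0 in4=1 in5=0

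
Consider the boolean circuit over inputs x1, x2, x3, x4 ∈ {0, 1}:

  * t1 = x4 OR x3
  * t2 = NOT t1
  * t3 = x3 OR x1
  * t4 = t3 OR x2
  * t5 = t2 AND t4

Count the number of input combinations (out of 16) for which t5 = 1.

3

t5 = t2 AND t4 must be 1, so both t2 = 1 and t4 = 1.
Satisfying assignments:
  x1=0, x2=1, x3=0, x4=0
  x1=1, x2=0, x3=0, x4=0
  x1=1, x2=1, x3=0, x4=0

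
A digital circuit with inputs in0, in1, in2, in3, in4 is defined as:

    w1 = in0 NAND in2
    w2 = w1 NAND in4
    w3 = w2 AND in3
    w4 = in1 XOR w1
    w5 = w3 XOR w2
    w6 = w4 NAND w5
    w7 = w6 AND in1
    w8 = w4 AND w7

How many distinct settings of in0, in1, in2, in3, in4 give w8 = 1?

w8 = w4 AND w7 must be 1, so both w4 = 1 and w7 = 1.
w4 = in1 XOR w1 must be 1, so in1 and w1 differ.
Satisfying assignments:
  in0=1, in1=1, in2=1, in3=1, in4=0
  in0=1, in1=1, in2=1, in3=1, in4=1

2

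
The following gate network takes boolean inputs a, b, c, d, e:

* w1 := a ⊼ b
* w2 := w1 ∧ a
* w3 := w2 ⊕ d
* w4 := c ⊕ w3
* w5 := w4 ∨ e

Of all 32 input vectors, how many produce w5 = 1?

w5 = w4 ∨ e must be 1, so at least one of w4, e is 1.
Enumerating the 32 input combinations, 24 give w5 = 1 and 8 give w5 = 0.

24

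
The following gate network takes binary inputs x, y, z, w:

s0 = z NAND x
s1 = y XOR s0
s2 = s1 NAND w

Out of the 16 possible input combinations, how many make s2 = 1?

12

s2 = s1 NAND w must be 1, so at least one of s1, w is 0.
Enumerating the 16 input combinations, 12 give s2 = 1 and 4 give s2 = 0.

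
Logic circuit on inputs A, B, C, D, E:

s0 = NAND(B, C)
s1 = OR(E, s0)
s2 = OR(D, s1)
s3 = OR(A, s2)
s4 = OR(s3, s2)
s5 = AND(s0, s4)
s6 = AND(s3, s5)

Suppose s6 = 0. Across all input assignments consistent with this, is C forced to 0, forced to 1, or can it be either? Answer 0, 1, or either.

s6 = AND(s3, s5) must be 0, so at least one of s3, s5 is 0.
Every assignment with s6 = 0 has C = 1; there are 8 such assignment(s).

1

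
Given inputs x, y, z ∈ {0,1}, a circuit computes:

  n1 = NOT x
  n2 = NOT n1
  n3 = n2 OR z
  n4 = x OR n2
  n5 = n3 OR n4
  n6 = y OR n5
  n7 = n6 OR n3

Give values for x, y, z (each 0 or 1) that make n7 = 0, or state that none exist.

x=0 y=0 z=0

n7 = n6 OR n3 must be 0, so both n6 = 0 and n3 = 0.
n6 = y OR n5 must be 0, so both y = 0 and n5 = 0.
n3 = n2 OR z must be 0, so both n2 = 0 and z = 0.
Check with x=0 y=0 z=0:
n1 = NOT x = NOT 0 = 1
n2 = NOT n1 = NOT 1 = 0
n3 = n2 OR z = 0 OR 0 = 0
n4 = x OR n2 = 0 OR 0 = 0
n5 = n3 OR n4 = 0 OR 0 = 0
n6 = y OR n5 = 0 OR 0 = 0
n7 = n6 OR n3 = 0 OR 0 = 0
So n7 = 0 as required.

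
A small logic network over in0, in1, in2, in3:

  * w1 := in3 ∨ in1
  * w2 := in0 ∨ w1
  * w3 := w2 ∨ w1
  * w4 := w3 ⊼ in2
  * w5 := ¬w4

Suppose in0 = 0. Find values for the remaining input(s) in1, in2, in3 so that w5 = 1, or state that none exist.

in1=1 in2=1 in3=1

w5 = ¬w4 must be 1, so w4 = 0.
w4 = w3 ⊼ in2 must be 0, so both w3 = 1 and in2 = 1.
Check with in0 = 0 and in1=1, in2=1, in3=1:
w1 = in3 ∨ in1 = 1 ∨ 1 = 1
w2 = in0 ∨ w1 = 0 ∨ 1 = 1
w3 = w2 ∨ w1 = 1 ∨ 1 = 1
w4 = w3 ⊼ in2 = 1 ⊼ 1 = 0
w5 = ¬w4 = ¬0 = 1
So w5 = 1.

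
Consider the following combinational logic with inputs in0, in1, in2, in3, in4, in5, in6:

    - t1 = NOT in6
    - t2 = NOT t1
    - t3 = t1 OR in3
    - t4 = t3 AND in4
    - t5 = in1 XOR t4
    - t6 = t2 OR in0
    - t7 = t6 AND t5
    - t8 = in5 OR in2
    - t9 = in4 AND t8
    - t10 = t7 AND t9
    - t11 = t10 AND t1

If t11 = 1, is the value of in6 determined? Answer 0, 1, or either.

0

t11 = t10 AND t1 must be 1, so both t10 = 1 and t1 = 1.
Every assignment with t11 = 1 has in6 = 0; there are 6 such assignment(s).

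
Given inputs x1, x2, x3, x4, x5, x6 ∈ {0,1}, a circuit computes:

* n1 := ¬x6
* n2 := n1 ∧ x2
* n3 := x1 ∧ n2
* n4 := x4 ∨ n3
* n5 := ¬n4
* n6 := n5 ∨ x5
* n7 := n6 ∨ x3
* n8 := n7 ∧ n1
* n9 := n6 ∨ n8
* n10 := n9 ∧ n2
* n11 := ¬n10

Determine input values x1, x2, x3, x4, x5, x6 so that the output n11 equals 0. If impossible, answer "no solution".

Check with x1=0, x2=1, x3=1, x4=1, x5=0, x6=0:
n1 = ¬x6 = ¬0 = 1
n2 = n1 ∧ x2 = 1 ∧ 1 = 1
n3 = x1 ∧ n2 = 0 ∧ 1 = 0
n4 = x4 ∨ n3 = 1 ∨ 0 = 1
n5 = ¬n4 = ¬1 = 0
n6 = n5 ∨ x5 = 0 ∨ 0 = 0
n7 = n6 ∨ x3 = 0 ∨ 1 = 1
n8 = n7 ∧ n1 = 1 ∧ 1 = 1
n9 = n6 ∨ n8 = 0 ∨ 1 = 1
n10 = n9 ∧ n2 = 1 ∧ 1 = 1
n11 = ¬n10 = ¬1 = 0
So n11 = 0 as required.

x1=0, x2=1, x3=1, x4=1, x5=0, x6=0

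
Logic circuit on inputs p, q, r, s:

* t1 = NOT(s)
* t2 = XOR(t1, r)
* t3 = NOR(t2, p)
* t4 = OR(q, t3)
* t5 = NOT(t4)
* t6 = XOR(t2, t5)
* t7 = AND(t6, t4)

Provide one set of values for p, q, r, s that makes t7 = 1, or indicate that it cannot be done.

t7 = AND(t6, t4) must be 1, so both t6 = 1 and t4 = 1.
t6 = XOR(t2, t5) must be 1, so t2 and t5 differ.
t4 = OR(q, t3) must be 1, so at least one of q, t3 is 1.
Check with p=1, q=1, r=1, s=1:
t1 = NOT(s) = NOT 1 = 0
t2 = XOR(t1, r) = XOR(0, 1) = 1
t3 = NOR(t2, p) = NOR(1, 1) = 0
t4 = OR(q, t3) = OR(1, 0) = 1
t5 = NOT(t4) = NOT 1 = 0
t6 = XOR(t2, t5) = XOR(1, 0) = 1
t7 = AND(t6, t4) = AND(1, 1) = 1
So t7 = 1 as required.

p=1, q=1, r=1, s=1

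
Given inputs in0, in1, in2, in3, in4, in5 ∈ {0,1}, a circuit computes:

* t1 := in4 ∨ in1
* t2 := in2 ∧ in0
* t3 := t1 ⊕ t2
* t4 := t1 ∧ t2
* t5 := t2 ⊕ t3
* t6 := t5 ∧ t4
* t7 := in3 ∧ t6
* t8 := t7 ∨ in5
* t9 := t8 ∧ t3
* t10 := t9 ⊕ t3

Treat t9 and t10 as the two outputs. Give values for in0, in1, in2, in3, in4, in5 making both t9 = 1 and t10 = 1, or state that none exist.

no solution exists

Across all 64 input combinations, none give both t9 = 1 and t10 = 1.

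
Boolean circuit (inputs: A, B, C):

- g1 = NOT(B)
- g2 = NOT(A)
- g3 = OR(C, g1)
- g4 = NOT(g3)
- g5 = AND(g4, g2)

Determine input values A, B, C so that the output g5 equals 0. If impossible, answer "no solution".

A=0 B=1 C=1

g5 = AND(g4, g2) must be 0, so at least one of g4, g2 is 0.
Check with A=0 B=1 C=1:
g1 = NOT(B) = NOT 1 = 0
g2 = NOT(A) = NOT 0 = 1
g3 = OR(C, g1) = OR(1, 0) = 1
g4 = NOT(g3) = NOT 1 = 0
g5 = AND(g4, g2) = AND(0, 1) = 0
So g5 = 0 as required.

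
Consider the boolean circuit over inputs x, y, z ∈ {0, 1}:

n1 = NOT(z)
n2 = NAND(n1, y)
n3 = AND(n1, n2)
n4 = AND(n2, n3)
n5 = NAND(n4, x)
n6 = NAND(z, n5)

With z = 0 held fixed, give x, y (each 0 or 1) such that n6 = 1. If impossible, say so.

x=0, y=0

Check with z = 0 and x=0, y=0:
n1 = NOT(z) = NOT 0 = 1
n2 = NAND(n1, y) = NAND(1, 0) = 1
n3 = AND(n1, n2) = AND(1, 1) = 1
n4 = AND(n2, n3) = AND(1, 1) = 1
n5 = NAND(n4, x) = NAND(1, 0) = 1
n6 = NAND(z, n5) = NAND(0, 1) = 1
So n6 = 1.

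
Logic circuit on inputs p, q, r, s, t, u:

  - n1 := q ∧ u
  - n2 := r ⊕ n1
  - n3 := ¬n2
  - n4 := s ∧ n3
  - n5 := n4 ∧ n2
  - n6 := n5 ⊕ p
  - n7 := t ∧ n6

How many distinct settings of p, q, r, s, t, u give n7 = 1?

16

n7 = t ∧ n6 must be 1, so both t = 1 and n6 = 1.
n6 = n5 ⊕ p must be 1, so n5 and p differ.
Enumerating the 64 input combinations, 16 give n7 = 1 and 48 give n7 = 0.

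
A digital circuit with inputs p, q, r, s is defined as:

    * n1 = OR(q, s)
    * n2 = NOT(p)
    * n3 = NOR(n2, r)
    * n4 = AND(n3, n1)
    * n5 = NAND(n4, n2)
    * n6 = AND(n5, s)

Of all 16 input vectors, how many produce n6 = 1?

n6 = AND(n5, s) must be 1, so both n5 = 1 and s = 1.
n5 = NAND(n4, n2) must be 1, so at least one of n4, n2 is 0.
Enumerating the 16 input combinations, 8 give n6 = 1 and 8 give n6 = 0.

8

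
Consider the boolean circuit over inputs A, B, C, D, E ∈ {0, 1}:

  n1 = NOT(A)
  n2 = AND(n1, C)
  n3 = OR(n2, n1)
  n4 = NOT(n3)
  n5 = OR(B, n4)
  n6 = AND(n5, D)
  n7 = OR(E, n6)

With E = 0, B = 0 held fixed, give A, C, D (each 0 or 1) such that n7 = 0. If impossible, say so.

n7 = OR(E, n6) must be 0, so both E = 0 and n6 = 0.
n6 = AND(n5, D) must be 0, so at least one of n5, D is 0.
Check with E = 0, B = 0 and A=0, C=1, D=0:
n1 = NOT(A) = NOT 0 = 1
n2 = AND(n1, C) = AND(1, 1) = 1
n3 = OR(n2, n1) = OR(1, 1) = 1
n4 = NOT(n3) = NOT 1 = 0
n5 = OR(B, n4) = OR(0, 0) = 0
n6 = AND(n5, D) = AND(0, 0) = 0
n7 = OR(E, n6) = OR(0, 0) = 0
So n7 = 0.

A=0, C=1, D=0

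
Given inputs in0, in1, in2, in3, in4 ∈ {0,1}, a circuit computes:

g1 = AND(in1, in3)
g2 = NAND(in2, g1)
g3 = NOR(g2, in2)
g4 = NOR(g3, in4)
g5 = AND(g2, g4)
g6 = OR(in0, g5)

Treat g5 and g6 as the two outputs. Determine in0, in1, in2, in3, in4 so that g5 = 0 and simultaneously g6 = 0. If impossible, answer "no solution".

Check with in0=0 in1=1 in2=1 in3=1 in4=0:
g1 = AND(in1, in3) = AND(1, 1) = 1
g2 = NAND(in2, g1) = NAND(1, 1) = 0
g3 = NOR(g2, in2) = NOR(0, 1) = 0
g4 = NOR(g3, in4) = NOR(0, 0) = 1
g5 = AND(g2, g4) = AND(0, 1) = 0
g6 = OR(in0, g5) = OR(0, 0) = 0
So g5 = 0 and g6 = 0.

in0=0 in1=1 in2=1 in3=1 in4=0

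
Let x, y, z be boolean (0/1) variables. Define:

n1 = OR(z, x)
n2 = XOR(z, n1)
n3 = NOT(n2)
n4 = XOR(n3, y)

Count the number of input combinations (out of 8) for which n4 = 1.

n4 = XOR(n3, y) must be 1, so n3 and y differ.
Enumerating the 8 input combinations, 4 give n4 = 1 and 4 give n4 = 0.

4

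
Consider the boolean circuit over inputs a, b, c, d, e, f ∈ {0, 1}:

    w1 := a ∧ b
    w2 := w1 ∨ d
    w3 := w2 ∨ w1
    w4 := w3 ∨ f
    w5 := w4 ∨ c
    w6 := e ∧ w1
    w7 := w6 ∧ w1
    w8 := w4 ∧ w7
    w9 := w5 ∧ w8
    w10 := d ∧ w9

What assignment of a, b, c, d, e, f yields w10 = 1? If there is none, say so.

a=1, b=1, c=0, d=1, e=1, f=0

Check with a=1, b=1, c=0, d=1, e=1, f=0:
w1 = a ∧ b = 1 ∧ 1 = 1
w2 = w1 ∨ d = 1 ∨ 1 = 1
w3 = w2 ∨ w1 = 1 ∨ 1 = 1
w4 = w3 ∨ f = 1 ∨ 0 = 1
w5 = w4 ∨ c = 1 ∨ 0 = 1
w6 = e ∧ w1 = 1 ∧ 1 = 1
w7 = w6 ∧ w1 = 1 ∧ 1 = 1
w8 = w4 ∧ w7 = 1 ∧ 1 = 1
w9 = w5 ∧ w8 = 1 ∧ 1 = 1
w10 = d ∧ w9 = 1 ∧ 1 = 1
So w10 = 1 as required.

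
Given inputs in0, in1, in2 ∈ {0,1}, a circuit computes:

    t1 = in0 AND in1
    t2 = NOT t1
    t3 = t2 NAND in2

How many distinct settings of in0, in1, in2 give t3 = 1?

t3 = t2 NAND in2 must be 1, so at least one of t2, in2 is 0.
Satisfying assignments:
  in0=0, in1=0, in2=0
  in0=0, in1=1, in2=0
  in0=1, in1=0, in2=0
  in0=1, in1=1, in2=0
  in0=1, in1=1, in2=1

5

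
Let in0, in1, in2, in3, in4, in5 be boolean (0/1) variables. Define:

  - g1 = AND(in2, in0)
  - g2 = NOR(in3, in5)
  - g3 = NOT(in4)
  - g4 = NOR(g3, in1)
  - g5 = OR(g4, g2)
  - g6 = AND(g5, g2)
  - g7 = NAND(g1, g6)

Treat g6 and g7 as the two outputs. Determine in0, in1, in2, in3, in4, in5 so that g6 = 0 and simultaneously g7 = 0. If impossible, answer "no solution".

Across all 64 input combinations, none give both g6 = 0 and g7 = 0.

no solution exists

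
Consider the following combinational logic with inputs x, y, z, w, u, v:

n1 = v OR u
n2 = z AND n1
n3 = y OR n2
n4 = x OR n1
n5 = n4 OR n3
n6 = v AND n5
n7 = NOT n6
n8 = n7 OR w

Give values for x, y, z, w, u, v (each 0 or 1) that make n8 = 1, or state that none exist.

x=0, y=1, z=1, w=0, u=1, v=0

n8 = n7 OR w must be 1, so at least one of n7, w is 1.
Check with x=0, y=1, z=1, w=0, u=1, v=0:
n1 = v OR u = 0 OR 1 = 1
n2 = z AND n1 = 1 AND 1 = 1
n3 = y OR n2 = 1 OR 1 = 1
n4 = x OR n1 = 0 OR 1 = 1
n5 = n4 OR n3 = 1 OR 1 = 1
n6 = v AND n5 = 0 AND 1 = 0
n7 = NOT n6 = NOT 0 = 1
n8 = n7 OR w = 1 OR 0 = 1
So n8 = 1 as required.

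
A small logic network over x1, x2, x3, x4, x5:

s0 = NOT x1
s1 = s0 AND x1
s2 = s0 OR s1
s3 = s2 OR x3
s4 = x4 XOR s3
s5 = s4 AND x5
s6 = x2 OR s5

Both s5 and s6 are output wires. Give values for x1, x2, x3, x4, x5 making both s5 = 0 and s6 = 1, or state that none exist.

x1=0 x2=1 x3=1 x4=0 x5=0

Check with x1=0 x2=1 x3=1 x4=0 x5=0:
s0 = NOT x1 = NOT 0 = 1
s1 = s0 AND x1 = 1 AND 0 = 0
s2 = s0 OR s1 = 1 OR 0 = 1
s3 = s2 OR x3 = 1 OR 1 = 1
s4 = x4 XOR s3 = 0 XOR 1 = 1
s5 = s4 AND x5 = 1 AND 0 = 0
s6 = x2 OR s5 = 1 OR 0 = 1
So s5 = 0 and s6 = 1.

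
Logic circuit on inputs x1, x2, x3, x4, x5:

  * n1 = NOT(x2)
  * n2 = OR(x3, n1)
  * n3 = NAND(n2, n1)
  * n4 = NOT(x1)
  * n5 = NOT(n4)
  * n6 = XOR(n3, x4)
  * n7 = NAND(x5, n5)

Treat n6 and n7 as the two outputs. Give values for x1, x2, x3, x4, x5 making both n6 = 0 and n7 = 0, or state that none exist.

Check with x1=1, x2=0, x3=1, x4=0, x5=1:
n1 = NOT(x2) = NOT 0 = 1
n2 = OR(x3, n1) = OR(1, 1) = 1
n3 = NAND(n2, n1) = NAND(1, 1) = 0
n4 = NOT(x1) = NOT 1 = 0
n5 = NOT(n4) = NOT 0 = 1
n6 = XOR(n3, x4) = XOR(0, 0) = 0
n7 = NAND(x5, n5) = NAND(1, 1) = 0
So n6 = 0 and n7 = 0.

x1=1, x2=0, x3=1, x4=0, x5=1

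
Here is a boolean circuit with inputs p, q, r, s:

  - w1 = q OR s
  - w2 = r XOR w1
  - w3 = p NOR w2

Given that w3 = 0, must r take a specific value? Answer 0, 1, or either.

either

Both values of r occur among assignments with w3 = 0:
  r=0: p=0, q=0, r=0, s=1
  r=1: p=0, q=0, r=1, s=0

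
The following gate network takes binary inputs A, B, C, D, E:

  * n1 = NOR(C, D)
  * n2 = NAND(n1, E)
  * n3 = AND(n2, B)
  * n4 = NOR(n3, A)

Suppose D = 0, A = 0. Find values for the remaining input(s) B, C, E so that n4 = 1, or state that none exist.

B=1, C=0, E=1

n4 = NOR(n3, A) must be 1, so both n3 = 0 and A = 0.
Check with D = 0, A = 0 and B=1, C=0, E=1:
n1 = NOR(C, D) = NOR(0, 0) = 1
n2 = NAND(n1, E) = NAND(1, 1) = 0
n3 = AND(n2, B) = AND(0, 1) = 0
n4 = NOR(n3, A) = NOR(0, 0) = 1
So n4 = 1.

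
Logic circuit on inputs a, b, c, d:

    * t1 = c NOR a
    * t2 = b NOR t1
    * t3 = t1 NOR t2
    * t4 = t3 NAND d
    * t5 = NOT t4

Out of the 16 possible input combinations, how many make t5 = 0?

13

t5 = NOT t4 must be 0, so t4 = 1.
t4 = t3 NAND d must be 1, so at least one of t3, d is 0.
Enumerating the 16 input combinations, 13 give t5 = 0 and 3 give t5 = 1.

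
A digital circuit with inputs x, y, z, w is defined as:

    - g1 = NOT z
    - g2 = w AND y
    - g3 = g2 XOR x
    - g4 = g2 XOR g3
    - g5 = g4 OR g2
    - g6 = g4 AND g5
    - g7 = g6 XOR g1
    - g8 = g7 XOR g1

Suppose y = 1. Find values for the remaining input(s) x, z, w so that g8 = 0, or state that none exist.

g8 = g7 XOR g1 must be 0, so g7 and g1 are equal.
Check with y = 1 and x=0, z=1, w=0:
g1 = NOT z = NOT 1 = 0
g2 = w AND y = 0 AND 1 = 0
g3 = g2 XOR x = 0 XOR 0 = 0
g4 = g2 XOR g3 = 0 XOR 0 = 0
g5 = g4 OR g2 = 0 OR 0 = 0
g6 = g4 AND g5 = 0 AND 0 = 0
g7 = g6 XOR g1 = 0 XOR 0 = 0
g8 = g7 XOR g1 = 0 XOR 0 = 0
So g8 = 0.

x=0, z=1, w=0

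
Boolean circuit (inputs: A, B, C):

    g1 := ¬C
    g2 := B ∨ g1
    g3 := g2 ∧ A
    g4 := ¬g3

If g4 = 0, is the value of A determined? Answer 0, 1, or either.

g4 = ¬g3 must be 0, so g3 = 1.
g3 = g2 ∧ A must be 1, so both g2 = 1 and A = 1.
g2 = B ∨ g1 must be 1, so at least one of B, g1 is 1.
Every assignment with g4 = 0 has A = 1; there are 3 such assignment(s).
  A=1, B=0, C=0
  A=1, B=1, C=0
  A=1, B=1, C=1

1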